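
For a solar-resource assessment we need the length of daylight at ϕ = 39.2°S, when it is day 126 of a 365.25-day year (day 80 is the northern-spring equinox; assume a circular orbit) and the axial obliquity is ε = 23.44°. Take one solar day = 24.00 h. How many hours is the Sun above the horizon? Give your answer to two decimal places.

Solar longitude: L_s = 360° × (126 − 80)/365.25 = 45.339°.
sin δ = sin 23.44° × sin 45.339° = 0.28294, so δ = +16.436°.
cos h₀ = −tan ϕ · tan δ = −tan(-39.2°) × tan(+16.436°) = 0.2406, so h₀ = 1.3278 rad = 76.08°.
Daylight = 2h₀/(2π) × 24.00 h = (1.3278/π) × 24.00 = 10.14 h.

10.14 h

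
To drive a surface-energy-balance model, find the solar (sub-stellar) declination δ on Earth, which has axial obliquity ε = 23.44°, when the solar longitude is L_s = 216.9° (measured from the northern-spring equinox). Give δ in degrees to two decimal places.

δ = -13.82°

sin δ = sin ε · sin L_s = sin 23.44° × sin 216.9° = -0.238840.
δ = arcsin(-0.238840) = -13.82°.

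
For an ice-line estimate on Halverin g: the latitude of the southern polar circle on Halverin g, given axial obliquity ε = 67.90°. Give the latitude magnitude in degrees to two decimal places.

22.10°

The polar circle is the lowest latitude that experiences at least one full rotation of continuous darkness at the northern-summer solstice; it lies at |ϕ| = 90° − ε = 90° − 67.90° = 22.10°.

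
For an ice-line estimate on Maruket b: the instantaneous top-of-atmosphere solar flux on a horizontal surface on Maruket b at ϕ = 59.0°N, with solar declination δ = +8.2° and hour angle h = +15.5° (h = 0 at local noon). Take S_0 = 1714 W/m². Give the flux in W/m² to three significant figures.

cos θ_z = sin ϕ sin δ + cos ϕ cos δ cos h = 0.122257 + 0.491232 = 0.613489.
Flux = S_0 · cos θ_z = 1714 × 0.613489 = 1052 W/m².

1.05e+03 W/m²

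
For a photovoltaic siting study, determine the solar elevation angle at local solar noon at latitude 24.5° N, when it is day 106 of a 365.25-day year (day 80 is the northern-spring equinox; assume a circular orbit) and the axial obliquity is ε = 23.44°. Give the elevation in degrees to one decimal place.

75.4°

Solar longitude: L_s = 360° × (106 − 80)/365.25 = 25.626°.
sin δ = sin 23.44° × sin 25.626° = 0.17204, so δ = +9.907°.
At local noon the hour angle is zero, so the zenith angle equals |ϕ − δ| = |+24.5° − (+9.907°)| = 14.593°.
Elevation = 90° − 14.593° = 75.4°.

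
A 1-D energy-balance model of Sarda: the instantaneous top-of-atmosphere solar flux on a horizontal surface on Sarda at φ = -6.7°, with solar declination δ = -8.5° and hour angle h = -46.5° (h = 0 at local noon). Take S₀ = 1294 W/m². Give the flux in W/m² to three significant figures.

897 W/m²

cos θ_z = sin φ sin δ + cos φ cos δ cos h = 0.017245 + 0.676144 = 0.693389.
Flux = S₀ · cos θ_z = 1294 × 0.693389 = 897.2 W/m².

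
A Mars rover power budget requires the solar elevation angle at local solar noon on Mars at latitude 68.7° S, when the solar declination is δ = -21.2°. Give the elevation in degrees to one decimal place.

At local noon the hour angle is zero, so the zenith angle equals |ϕ − δ| = |-68.7° − (-21.200°)| = 47.500°.
Elevation = 90° − 47.500° = 42.5°.

42.5°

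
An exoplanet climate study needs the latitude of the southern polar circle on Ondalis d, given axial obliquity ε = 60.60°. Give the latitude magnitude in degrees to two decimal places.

The polar circle is the lowest latitude that experiences at least one full rotation of continuous darkness at the northern-summer solstice; it lies at |φ| = 90° − ε = 90° − 60.60° = 29.40°.

29.40°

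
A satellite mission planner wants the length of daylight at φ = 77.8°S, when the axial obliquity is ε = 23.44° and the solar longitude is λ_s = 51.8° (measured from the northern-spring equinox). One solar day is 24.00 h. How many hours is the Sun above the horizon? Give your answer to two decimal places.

0.00 h

Solar declination: sin δ = sin ε · sin λ_s = sin 23.44° × sin 51.8° = 0.31260, so δ = +18.216°.
cos H₀ = −tan φ · tan δ = 1.5221 ≥ 1, so the Sun never rises (polar night) and H₀ = 0.
Daylight = 2H₀/(2π) × 24.00 h = (0.0000/π) × 24.00 = 0.00 h.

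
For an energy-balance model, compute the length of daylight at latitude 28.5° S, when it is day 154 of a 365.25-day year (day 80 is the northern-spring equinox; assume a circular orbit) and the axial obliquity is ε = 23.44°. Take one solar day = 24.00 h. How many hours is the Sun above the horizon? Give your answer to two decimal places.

10.28 h

Solar longitude: L_s = 360° × (154 − 80)/365.25 = 72.936°.
sin δ = sin 23.44° × sin 72.936° = 0.38028, so δ = +22.351°.
cos h₀ = −tan ϕ · tan δ = −tan(-28.5°) × tan(+22.351°) = 0.2232, so h₀ = 1.3457 rad = 77.10°.
Daylight = 2h₀/(2π) × 24.00 h = (1.3457/π) × 24.00 = 10.28 h.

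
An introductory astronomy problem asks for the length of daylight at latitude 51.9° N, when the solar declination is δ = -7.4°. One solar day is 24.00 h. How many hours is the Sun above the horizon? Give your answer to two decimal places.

10.73 h

cos H₀ = −tan φ · tan δ = −tan(+51.9°) × tan(-7.400°) = 0.1656, so H₀ = 1.4044 rad = 80.47°.
Daylight = 2H₀/(2π) × 24.00 h = (1.4044/π) × 24.00 = 10.73 h.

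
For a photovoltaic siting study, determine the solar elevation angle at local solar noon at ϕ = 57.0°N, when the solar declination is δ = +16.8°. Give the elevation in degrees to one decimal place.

49.8°

At local noon the hour angle is zero, so the zenith angle equals |ϕ − δ| = |+57.0° − (+16.800°)| = 40.200°.
Elevation = 90° − 40.200° = 49.8°.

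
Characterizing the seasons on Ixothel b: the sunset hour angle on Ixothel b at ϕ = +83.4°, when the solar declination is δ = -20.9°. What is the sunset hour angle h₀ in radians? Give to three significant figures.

cos h₀ = −tan ϕ · tan δ = 3.3003 ≥ 1, so the host star never rises (polar night) and h₀ = 0.

h₀ = 0.00 rad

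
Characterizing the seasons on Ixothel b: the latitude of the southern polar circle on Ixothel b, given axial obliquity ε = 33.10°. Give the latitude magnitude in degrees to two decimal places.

56.90°

The polar circle is the lowest latitude that experiences at least one full rotation of continuous darkness at the northern-summer solstice; it lies at |φ| = 90° − ε = 90° − 33.10° = 56.90°.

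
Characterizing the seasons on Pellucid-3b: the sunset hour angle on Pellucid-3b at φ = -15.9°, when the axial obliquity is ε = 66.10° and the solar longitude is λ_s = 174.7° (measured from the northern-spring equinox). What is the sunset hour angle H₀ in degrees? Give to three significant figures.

H₀ = 88.6°

Solar declination: sin δ = sin ε · sin λ_s = sin 66.10° × sin 174.7° = 0.08445, so δ = +4.844°.
cos H₀ = −tan φ · tan δ = −tan(-15.9°) × tan(+4.844°) = 0.0241, so H₀ = 1.5467 rad = 88.62°.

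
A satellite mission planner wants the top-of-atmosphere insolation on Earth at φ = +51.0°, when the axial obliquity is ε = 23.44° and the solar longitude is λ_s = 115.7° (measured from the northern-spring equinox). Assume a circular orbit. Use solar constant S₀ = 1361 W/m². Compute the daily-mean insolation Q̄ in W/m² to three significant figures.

Q̄ ≈ 473 W/m²

Solar declination: sin δ = sin ε · sin λ_s = sin 23.44° × sin 115.7° = 0.35844, so δ = +21.004°.
cos H₀ = −tan(+51.0°) tan(+21.004°) = -0.4741, H₀ = 2.0648 rad.
Bracket: H₀ sin φ sin δ + cos φ cos δ sin H₀ = 2.0648×0.77715×0.35844 + 0.62932×0.93355×0.88045 = 0.575174 + 0.517266 = 1.092440.
Q̄ = (S₀/π) × [bracket] = (1361/π) × 1.092440 = 473.3 W/m².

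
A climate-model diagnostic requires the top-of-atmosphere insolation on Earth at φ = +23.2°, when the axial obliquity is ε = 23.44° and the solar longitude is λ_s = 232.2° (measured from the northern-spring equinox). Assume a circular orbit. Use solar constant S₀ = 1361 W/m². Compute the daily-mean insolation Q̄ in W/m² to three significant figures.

Q̄ ≈ 298 W/m²

Solar declination: sin δ = sin ε · sin λ_s = sin 23.44° × sin 232.2° = -0.31431, so δ = -18.319°.
cos H₀ = −tan(+23.2°) tan(-18.319°) = 0.1419, H₀ = 1.4284 rad.
Bracket: H₀ sin φ sin δ + cos φ cos δ sin H₀ = 1.4284×0.39394×-0.31431 + 0.91914×0.94932×0.98988 = -0.176863 + 0.863728 = 0.686865.
Q̄ = (S₀/π) × [bracket] = (1361/π) × 0.686865 = 297.6 W/m².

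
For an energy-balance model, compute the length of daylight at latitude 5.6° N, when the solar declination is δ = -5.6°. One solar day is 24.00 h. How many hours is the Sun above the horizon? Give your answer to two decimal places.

11.93 h

cos h₀ = −tan ϕ · tan δ = −tan(+5.6°) × tan(-5.600°) = 0.0096, so h₀ = 1.5612 rad = 89.45°.
Daylight = 2h₀/(2π) × 24.00 h = (1.5612/π) × 24.00 = 11.93 h.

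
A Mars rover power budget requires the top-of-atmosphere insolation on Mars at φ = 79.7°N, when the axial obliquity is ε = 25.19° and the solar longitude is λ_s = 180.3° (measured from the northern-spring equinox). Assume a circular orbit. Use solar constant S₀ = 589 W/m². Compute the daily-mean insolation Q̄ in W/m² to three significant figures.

Q̄ ≈ 32.9 W/m²

Solar declination: sin δ = sin ε · sin λ_s = sin 25.19° × sin 180.3° = -0.00223, so δ = -0.128°.
cos H₀ = −tan(+79.7°) tan(-0.128°) = 0.0123, H₀ = 1.5585 rad.
Bracket: H₀ sin φ sin δ + cos φ cos δ sin H₀ = 1.5585×0.98389×-0.00223 + 0.17880×1.00000×0.99992 = -0.003419 + 0.178786 = 0.175367.
Q̄ = (S₀/π) × [bracket] = (589/π) × 0.175367 = 32.88 W/m².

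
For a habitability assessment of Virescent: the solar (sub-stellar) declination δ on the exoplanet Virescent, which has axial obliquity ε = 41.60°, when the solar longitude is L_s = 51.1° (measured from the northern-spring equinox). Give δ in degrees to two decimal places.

sin δ = sin ε · sin L_s = sin 41.60° × sin 51.1° = 0.516696.
δ = arcsin(0.516696) = +31.11°.

δ = +31.11°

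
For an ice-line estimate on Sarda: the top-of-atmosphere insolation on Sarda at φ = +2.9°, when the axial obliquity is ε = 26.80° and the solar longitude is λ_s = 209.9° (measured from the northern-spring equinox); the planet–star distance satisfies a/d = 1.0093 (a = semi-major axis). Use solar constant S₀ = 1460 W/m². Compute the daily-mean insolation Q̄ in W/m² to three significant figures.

Solar declination: sin δ = sin ε · sin λ_s = sin 26.80° × sin 209.9° = -0.22476, so δ = -12.989°.
cos H₀ = −tan(+2.9°) tan(-12.989°) = 0.0117, H₀ = 1.5591 rad.
Bracket: H₀ sin φ sin δ + cos φ cos δ sin H₀ = 1.5591×0.05059×-0.22476 + 0.99872×0.97441×0.99993 = -0.017728 + 0.973095 = 0.955367.
Inverse-square distance factor (a/d)² = 1.0093² = 1.018686.
Q̄ = (S₀/π) × 1.018686 × [bracket] = (1460/π) × 1.018686 × 0.955367 = 452.3 W/m².

Q̄ ≈ 452 W/m²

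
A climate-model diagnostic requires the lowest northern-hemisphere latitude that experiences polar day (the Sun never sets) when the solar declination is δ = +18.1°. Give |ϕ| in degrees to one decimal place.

Polar day requires cos h₀ = −tan ϕ tan δ ≤ −1, i.e. tan ϕ tan δ ≥ 1.
The boundary is |tan ϕ| · |tan δ| = 1, so |ϕ| = 90° − |δ| = 90° − 18.1° = 71.9° in the northern hemisphere.

|ϕ| = 71.9°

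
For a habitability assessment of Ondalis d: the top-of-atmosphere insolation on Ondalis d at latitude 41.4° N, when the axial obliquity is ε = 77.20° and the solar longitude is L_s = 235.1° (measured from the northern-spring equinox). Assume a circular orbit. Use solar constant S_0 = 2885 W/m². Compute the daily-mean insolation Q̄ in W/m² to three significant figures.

Solar declination: sin δ = sin ε · sin L_s = sin 77.20° × sin 235.1° = -0.79977, so δ = -53.108°.
cos h₀ = −tan(+41.4°) tan(-53.108°) = 1.1746 ≥ 1 ⇒ polar night, h₀ = 0 and Q̄ = 0.

Q̄ ≈ 0.00 W/m²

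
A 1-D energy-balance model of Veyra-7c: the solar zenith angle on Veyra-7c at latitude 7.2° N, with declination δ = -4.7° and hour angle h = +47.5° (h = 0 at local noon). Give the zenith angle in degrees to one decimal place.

θ_z = 48.9°

cos θ_z = sin φ sin δ + cos φ cos δ cos h = -0.010270 + 0.668009 = 0.657739.
θ_z = arccos(0.657739) = 48.9°.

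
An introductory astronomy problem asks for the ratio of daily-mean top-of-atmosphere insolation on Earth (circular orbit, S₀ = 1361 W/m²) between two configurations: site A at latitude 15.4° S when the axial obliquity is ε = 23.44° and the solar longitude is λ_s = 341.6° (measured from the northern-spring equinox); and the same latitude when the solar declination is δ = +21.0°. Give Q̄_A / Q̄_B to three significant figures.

— Configuration A (φ=-15.4°):
Solar declination: sin δ = sin ε · sin λ_s = sin 23.44° × sin 341.6° = -0.12556, so δ = -7.213°.
cos H₀ = −tan(-15.4°) tan(-7.213°) = -0.0349, H₀ = 1.6057 rad.
Bracket: H₀ sin φ sin δ + cos φ cos δ sin H₀ = 1.6057×-0.26556×-0.12556 + 0.96410×0.99209×0.99939 = 0.053540 + 0.955891 = 1.009431.
Q̄ = (S₀/π) × [bracket] = (1361/π) × 1.009431 = 437.31 W/m².
— Configuration B (φ=-15.4°):
cos H₀ = −tan(-15.4°) tan(+21.000°) = 0.1057, H₀ = 1.4649 rad.
Bracket: H₀ sin φ sin δ + cos φ cos δ sin H₀ = 1.4649×-0.26556×0.35837 + 0.96410×0.93358×0.99439 = -0.139413 + 0.895015 = 0.755602.
Q̄ = (S₀/π) × [bracket] = (1361/π) × 0.755602 = 327.34 W/m².
Ratio Q̄_A / Q̄_B = 437.31 / 327.34 = 1.336.

Q̄_A / Q̄_B ≈ 1.34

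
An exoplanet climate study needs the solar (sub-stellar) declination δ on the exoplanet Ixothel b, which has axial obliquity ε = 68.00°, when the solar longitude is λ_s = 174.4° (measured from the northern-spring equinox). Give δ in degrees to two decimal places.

δ = +5.19°

sin δ = sin ε · sin λ_s = sin 68.00° × sin 174.4° = 0.090477.
δ = arcsin(0.090477) = +5.19°.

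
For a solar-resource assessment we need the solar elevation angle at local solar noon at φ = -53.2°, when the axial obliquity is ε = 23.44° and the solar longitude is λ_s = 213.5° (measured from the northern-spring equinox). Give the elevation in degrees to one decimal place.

Solar declination: sin δ = sin ε · sin λ_s = sin 23.44° × sin 213.5° = -0.21955, so δ = -12.683°.
At local noon the hour angle is zero, so the zenith angle equals |φ − δ| = |-53.2° − (-12.683°)| = 40.517°.
Elevation = 90° − 40.517° = 49.5°.

49.5°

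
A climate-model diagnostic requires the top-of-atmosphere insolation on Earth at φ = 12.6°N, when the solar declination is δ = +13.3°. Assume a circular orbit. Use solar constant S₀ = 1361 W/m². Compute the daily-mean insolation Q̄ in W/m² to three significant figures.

Q̄ ≈ 446 W/m²

cos H₀ = −tan(+12.6°) tan(+13.300°) = -0.0528, H₀ = 1.6237 rad.
Bracket: H₀ sin φ sin δ + cos φ cos δ sin H₀ = 1.6237×0.21814×0.23005 + 0.97592×0.97318×0.99860 = 0.081482 + 0.948416 = 1.029898.
Q̄ = (S₀/π) × [bracket] = (1361/π) × 1.029898 = 446.2 W/m².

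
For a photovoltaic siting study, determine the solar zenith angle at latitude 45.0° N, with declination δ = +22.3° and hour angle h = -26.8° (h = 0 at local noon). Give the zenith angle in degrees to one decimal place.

θ_z = 31.5°

cos θ_z = sin ϕ sin δ + cos ϕ cos δ cos h = 0.268316 + 0.583949 = 0.852265.
θ_z = arccos(0.852265) = 31.5°.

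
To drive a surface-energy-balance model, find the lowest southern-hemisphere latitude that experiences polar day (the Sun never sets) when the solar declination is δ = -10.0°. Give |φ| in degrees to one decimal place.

Polar day requires cos H₀ = −tan φ tan δ ≤ −1, i.e. tan φ tan δ ≥ 1.
The boundary is |tan φ| · |tan δ| = 1, so |φ| = 90° − |δ| = 90° − 10.0° = 80.0° in the southern hemisphere.

|φ| = 80.0°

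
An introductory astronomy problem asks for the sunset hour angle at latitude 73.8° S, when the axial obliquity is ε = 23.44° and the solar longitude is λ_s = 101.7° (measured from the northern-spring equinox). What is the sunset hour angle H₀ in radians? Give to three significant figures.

H₀ = 0.00 rad

Solar declination: sin δ = sin ε · sin λ_s = sin 23.44° × sin 101.7° = 0.38952, so δ = +22.925°.
cos H₀ = −tan φ · tan δ = 1.4557 ≥ 1, so the Sun never rises (polar night) and H₀ = 0.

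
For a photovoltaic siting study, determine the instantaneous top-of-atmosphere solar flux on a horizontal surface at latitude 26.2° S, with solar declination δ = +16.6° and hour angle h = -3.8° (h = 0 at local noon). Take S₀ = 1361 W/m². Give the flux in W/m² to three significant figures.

cos θ_z = sin φ sin δ + cos φ cos δ cos h = -0.126133 + 0.857973 = 0.731840.
Flux = S₀ · cos θ_z = 1361 × 0.731840 = 996.0 W/m².

996 W/m²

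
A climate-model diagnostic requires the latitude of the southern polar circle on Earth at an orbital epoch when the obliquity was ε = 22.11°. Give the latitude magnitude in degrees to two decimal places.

The polar circle is the lowest latitude that experiences at least one full rotation of continuous darkness at the northern-summer solstice; it lies at |φ| = 90° − ε = 90° − 22.11° = 67.89°.

67.89°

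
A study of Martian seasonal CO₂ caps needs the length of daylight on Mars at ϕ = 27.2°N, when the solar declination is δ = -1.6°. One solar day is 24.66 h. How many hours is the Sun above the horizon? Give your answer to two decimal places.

12.22 h

cos h₀ = −tan ϕ · tan δ = −tan(+27.2°) × tan(-1.600°) = 0.0144, so h₀ = 1.5564 rad = 89.18°.
Daylight = 2h₀/(2π) × 24.66 h = (1.5564/π) × 24.66 = 12.22 h.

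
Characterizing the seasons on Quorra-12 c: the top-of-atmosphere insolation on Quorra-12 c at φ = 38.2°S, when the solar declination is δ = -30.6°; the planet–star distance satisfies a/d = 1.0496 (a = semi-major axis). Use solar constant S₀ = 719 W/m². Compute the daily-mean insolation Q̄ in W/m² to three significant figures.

Q̄ ≈ 314 W/m²

cos H₀ = −tan(-38.2°) tan(-30.600°) = -0.4654, H₀ = 2.0549 rad.
Bracket: H₀ sin φ sin δ + cos φ cos δ sin H₀ = 2.0549×-0.61841×-0.50904 + 0.78586×0.86074×0.88511 = 0.646873 + 0.598707 = 1.245580.
Inverse-square distance factor (a/d)² = 1.0496² = 1.101660.
Q̄ = (S₀/π) × 1.101660 × [bracket] = (719/π) × 1.101660 × 1.245580 = 314.0 W/m².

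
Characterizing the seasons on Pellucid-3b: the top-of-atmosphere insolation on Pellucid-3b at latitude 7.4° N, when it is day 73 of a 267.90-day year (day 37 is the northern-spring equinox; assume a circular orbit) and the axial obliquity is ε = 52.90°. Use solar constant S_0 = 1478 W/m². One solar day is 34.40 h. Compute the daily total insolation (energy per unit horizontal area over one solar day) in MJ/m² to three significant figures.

53.6 MJ/m²

Solar longitude: L_s = 360° × (73 − 37)/267.90 = 48.376°.
sin δ = sin 52.90° × sin 48.376° = 0.59621, so δ = +36.599°.
cos h₀ = −tan(+7.4°) tan(+36.599°) = -0.0965, h₀ = 1.6674 rad.
Bracket: h₀ sin ϕ sin δ + cos ϕ cos δ sin h₀ = 1.6674×0.12880×0.59621 + 0.99167×0.80283×0.99534 = 0.128043 + 0.792432 = 0.920475.
Q̄ = (S_0/π) × [bracket] = (1478/π) × 0.920475 = 433.05 W/m².
Daily total = Q̄ × 34.40 h × 3600 s/h = 433.05 × 34.40 × 3600 / 10⁶ = 53.63 MJ/m².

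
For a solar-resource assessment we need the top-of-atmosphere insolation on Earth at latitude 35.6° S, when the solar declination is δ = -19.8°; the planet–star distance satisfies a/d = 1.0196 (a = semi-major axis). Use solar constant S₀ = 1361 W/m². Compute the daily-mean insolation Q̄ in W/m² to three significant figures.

Q̄ ≈ 496 W/m²

cos H₀ = −tan(-35.6°) tan(-19.800°) = -0.2578, H₀ = 1.8315 rad.
Bracket: H₀ sin φ sin δ + cos φ cos δ sin H₀ = 1.8315×-0.58212×-0.33874 + 0.81310×0.94088×0.96621 = 0.361149 + 0.739179 = 1.100328.
Inverse-square distance factor (a/d)² = 1.0196² = 1.039584.
Q̄ = (S₀/π) × 1.039584 × [bracket] = (1361/π) × 1.039584 × 1.100328 = 495.6 W/m².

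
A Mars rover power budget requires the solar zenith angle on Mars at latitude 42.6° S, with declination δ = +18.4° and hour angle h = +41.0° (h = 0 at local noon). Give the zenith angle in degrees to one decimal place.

cos θ_z = sin φ sin δ + cos φ cos δ cos h = -0.213655 + 0.527138 = 0.313483.
θ_z = arccos(0.313483) = 71.7°.

θ_z = 71.7°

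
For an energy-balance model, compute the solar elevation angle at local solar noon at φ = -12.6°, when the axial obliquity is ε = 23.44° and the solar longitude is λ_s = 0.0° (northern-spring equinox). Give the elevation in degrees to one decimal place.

Solar declination: sin δ = sin ε · sin λ_s = sin 23.44° × sin 0.0° = 0.00000, so δ = +0.000°.
At local noon the hour angle is zero, so the zenith angle equals |φ − δ| = |-12.6° − (+0.000°)| = 12.600°.
Elevation = 90° − 12.600° = 77.4°.

77.4°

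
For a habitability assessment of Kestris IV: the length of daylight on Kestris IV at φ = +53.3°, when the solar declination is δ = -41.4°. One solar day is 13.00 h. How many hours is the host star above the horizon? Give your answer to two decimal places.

0.00 h

cos H₀ = −tan φ · tan δ = 1.1828 ≥ 1, so the host star never rises (polar night) and H₀ = 0.
Daylight = 2H₀/(2π) × 13.00 h = (0.0000/π) × 13.00 = 0.00 h.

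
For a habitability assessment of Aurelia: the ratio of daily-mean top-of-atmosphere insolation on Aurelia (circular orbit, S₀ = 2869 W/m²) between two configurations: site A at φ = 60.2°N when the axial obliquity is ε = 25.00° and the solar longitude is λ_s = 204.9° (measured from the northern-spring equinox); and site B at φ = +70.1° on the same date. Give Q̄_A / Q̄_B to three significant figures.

— Configuration A (φ=+60.2°):
Solar declination: sin δ = sin ε · sin λ_s = sin 25.00° × sin 204.9° = -0.17794, so δ = -10.250°.
cos H₀ = −tan(+60.2°) tan(-10.250°) = 0.3157, H₀ = 1.2496 rad.
Bracket: H₀ sin φ sin δ + cos φ cos δ sin H₀ = 1.2496×0.86777×-0.17794 + 0.49697×0.98404×0.94885 = -0.192952 + 0.464024 = 0.271072.
Q̄ = (S₀/π) × [bracket] = (2869/π) × 0.271072 = 247.55 W/m².
— Configuration B (φ=+70.1°):
cos H₀ = −tan(+70.1°) tan(-10.250°) = 0.4995, H₀ = 1.0478 rad.
Bracket: H₀ sin φ sin δ + cos φ cos δ sin H₀ = 1.0478×0.94029×-0.17794 + 0.34038×0.98404×0.86630 = -0.175313 + 0.290165 = 0.114852.
Q̄ = (S₀/π) × [bracket] = (2869/π) × 0.114852 = 104.89 W/m².
Ratio Q̄_A / Q̄_B = 247.55 / 104.89 = 2.360.

Q̄_A / Q̄_B ≈ 2.36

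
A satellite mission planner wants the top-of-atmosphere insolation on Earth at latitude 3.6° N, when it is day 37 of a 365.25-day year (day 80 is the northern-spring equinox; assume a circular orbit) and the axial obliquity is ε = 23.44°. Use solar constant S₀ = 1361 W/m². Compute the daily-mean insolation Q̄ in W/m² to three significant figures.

Solar longitude: λ_s = 360° × (37 − 80)/365.25 = -42.382°, i.e. -42.382° + 360° = 317.618°.
sin δ = sin 23.44° × sin 317.618° = -0.26814, so δ = -15.553°.
cos H₀ = −tan(+3.6°) tan(-15.553°) = 0.0175, H₀ = 1.5533 rad.
Bracket: H₀ sin φ sin δ + cos φ cos δ sin H₀ = 1.5533×0.06279×-0.26814 + 0.99803×0.96338×0.99985 = -0.026152 + 0.961338 = 0.935186.
Q̄ = (S₀/π) × [bracket] = (1361/π) × 0.935186 = 405.1 W/m².

Q̄ ≈ 405 W/m²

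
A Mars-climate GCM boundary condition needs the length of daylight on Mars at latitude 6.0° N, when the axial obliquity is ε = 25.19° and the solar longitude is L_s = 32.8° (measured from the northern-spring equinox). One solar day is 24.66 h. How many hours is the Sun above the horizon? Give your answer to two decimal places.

12.53 h

Solar declination: sin δ = sin ε · sin L_s = sin 25.19° × sin 32.8° = 0.23056, so δ = +13.330°.
cos h₀ = −tan ϕ · tan δ = −tan(+6.0°) × tan(+13.330°) = -0.0249, so h₀ = 1.5957 rad = 91.43°.
Daylight = 2h₀/(2π) × 24.66 h = (1.5957/π) × 24.66 = 12.53 h.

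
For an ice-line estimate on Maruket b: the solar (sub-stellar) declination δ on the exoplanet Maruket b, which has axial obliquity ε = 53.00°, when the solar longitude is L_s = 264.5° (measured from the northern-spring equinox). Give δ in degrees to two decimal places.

δ = -52.65°

sin δ = sin ε · sin L_s = sin 53.00° × sin 264.5° = -0.794959.
δ = arcsin(-0.794959) = -52.65°.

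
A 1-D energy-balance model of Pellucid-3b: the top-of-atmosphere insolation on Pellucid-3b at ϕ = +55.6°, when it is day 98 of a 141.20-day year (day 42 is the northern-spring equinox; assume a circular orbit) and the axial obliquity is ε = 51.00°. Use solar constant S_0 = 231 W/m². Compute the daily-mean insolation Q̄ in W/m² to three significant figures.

Solar longitude: L_s = 360° × (98 − 42)/141.20 = 142.776°.
sin δ = sin 51.00° × sin 142.776° = 0.47012, so δ = +28.042°.
cos h₀ = −tan(+55.6°) tan(+28.042°) = -0.7779, h₀ = 2.4621 rad.
Bracket: h₀ sin ϕ sin δ + cos ϕ cos δ sin h₀ = 2.4621×0.82511×0.47012 + 0.56497×0.88260×0.62837 = 0.955050 + 0.313332 = 1.268382.
Q̄ = (S_0/π) × [bracket] = (231/π) × 1.268382 = 93.26 W/m².

Q̄ ≈ 93.3 W/m²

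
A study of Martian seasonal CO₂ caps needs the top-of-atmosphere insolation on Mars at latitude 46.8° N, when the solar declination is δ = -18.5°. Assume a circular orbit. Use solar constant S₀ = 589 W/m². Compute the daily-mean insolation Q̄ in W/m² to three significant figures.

Q̄ ≈ 61.4 W/m²

cos H₀ = −tan(+46.8°) tan(-18.500°) = 0.3563, H₀ = 1.2065 rad.
Bracket: H₀ sin φ sin δ + cos φ cos δ sin H₀ = 1.2065×0.72897×-0.31730 + 0.68455×0.94832×0.93437 = -0.279066 + 0.606567 = 0.327501.
Q̄ = (S₀/π) × [bracket] = (589/π) × 0.327501 = 61.40 W/m².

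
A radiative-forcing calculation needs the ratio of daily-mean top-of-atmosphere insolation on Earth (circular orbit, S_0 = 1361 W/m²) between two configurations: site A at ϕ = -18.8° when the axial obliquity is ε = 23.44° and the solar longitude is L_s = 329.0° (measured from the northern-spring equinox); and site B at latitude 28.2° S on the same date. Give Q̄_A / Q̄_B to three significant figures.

— Configuration A (ϕ=-18.8°):
Solar declination: sin δ = sin ε · sin L_s = sin 23.44° × sin 329.0° = -0.20488, so δ = -11.822°.
cos h₀ = −tan(-18.8°) tan(-11.822°) = -0.0713, h₀ = 1.6421 rad.
Bracket: h₀ sin ϕ sin δ + cos ϕ cos δ sin h₀ = 1.6421×-0.32227×-0.20488 + 0.94665×0.97879×0.99746 = 0.108422 + 0.924218 = 1.032640.
Q̄ = (S_0/π) × [bracket] = (1361/π) × 1.032640 = 447.36 W/m².
— Configuration B (ϕ=-28.2°):
cos h₀ = −tan(-28.2°) tan(-11.822°) = -0.1122, h₀ = 1.6833 rad.
Bracket: h₀ sin ϕ sin δ + cos ϕ cos δ sin h₀ = 1.6833×-0.47255×-0.20488 + 0.88130×0.97879×0.99368 = 0.162970 + 0.857156 = 1.020126.
Q̄ = (S_0/π) × [bracket] = (1361/π) × 1.020126 = 441.94 W/m².
Ratio Q̄_A / Q̄_B = 447.36 / 441.94 = 1.012.

Q̄_A / Q̄_B ≈ 1.01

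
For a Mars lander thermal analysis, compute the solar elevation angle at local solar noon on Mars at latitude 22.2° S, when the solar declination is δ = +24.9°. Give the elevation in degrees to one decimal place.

42.9°

At local noon the hour angle is zero, so the zenith angle equals |φ − δ| = |-22.2° − (+24.900°)| = 47.100°.
Elevation = 90° − 47.100° = 42.9°.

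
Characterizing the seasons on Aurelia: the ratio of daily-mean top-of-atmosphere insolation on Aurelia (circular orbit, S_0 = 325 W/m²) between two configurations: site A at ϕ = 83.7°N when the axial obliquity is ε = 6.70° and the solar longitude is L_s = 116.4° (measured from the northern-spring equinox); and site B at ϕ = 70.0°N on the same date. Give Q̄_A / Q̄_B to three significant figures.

Q̄_A / Q̄_B ≈ 0.644

— Configuration A (ϕ=+83.7°):
Solar declination: sin δ = sin ε · sin L_s = sin 6.70° × sin 116.4° = 0.10450, so δ = +5.999°.
cos h₀ = −tan(+83.7°) tan(+5.999°) = -0.9518, h₀ = 2.8298 rad.
Bracket: h₀ sin ϕ sin δ + cos ϕ cos δ sin h₀ = 2.8298×0.99396×0.10450 + 0.10973×0.99452×0.30675 = 0.293928 + 0.033475 = 0.327403.
Q̄ = (S_0/π) × [bracket] = (325/π) × 0.327403 = 33.870 W/m².
— Configuration B (ϕ=+70.0°):
cos h₀ = −tan(+70.0°) tan(+5.999°) = -0.2887, h₀ = 1.8637 rad.
Bracket: h₀ sin ϕ sin δ + cos ϕ cos δ sin h₀ = 1.8637×0.93969×0.10450 + 0.34202×0.99452×0.95742 = 0.183011 + 0.325662 = 0.508673.
Q̄ = (S_0/π) × [bracket] = (325/π) × 0.508673 = 52.623 W/m².
Ratio Q̄_A / Q̄_B = 33.870 / 52.623 = 0.6436.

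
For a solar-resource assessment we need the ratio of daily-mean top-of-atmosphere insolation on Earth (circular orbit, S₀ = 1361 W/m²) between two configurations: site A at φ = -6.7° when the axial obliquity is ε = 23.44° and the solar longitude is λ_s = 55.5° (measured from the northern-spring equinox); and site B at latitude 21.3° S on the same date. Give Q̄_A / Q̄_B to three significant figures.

Q̄_A / Q̄_B ≈ 1.25

— Configuration A (φ=-6.7°):
Solar declination: sin δ = sin ε · sin λ_s = sin 23.44° × sin 55.5° = 0.32783, so δ = +19.137°.
cos H₀ = −tan(-6.7°) tan(+19.137°) = 0.0408, H₀ = 1.5300 rad.
Bracket: H₀ sin φ sin δ + cos φ cos δ sin H₀ = 1.5300×-0.11667×0.32783 + 0.99317×0.94474×0.99917 = -0.058519 + 0.937509 = 0.878990.
Q̄ = (S₀/π) × [bracket] = (1361/π) × 0.878990 = 380.80 W/m².
— Configuration B (φ=-21.3°):
cos H₀ = −tan(-21.3°) tan(+19.137°) = 0.1353, H₀ = 1.4351 rad.
Bracket: H₀ sin φ sin δ + cos φ cos δ sin H₀ = 1.4351×-0.36325×0.32783 + 0.93169×0.94474×0.99081 = -0.170898 + 0.872116 = 0.701218.
Q̄ = (S₀/π) × [bracket] = (1361/π) × 0.701218 = 303.78 W/m².
Ratio Q̄_A / Q̄_B = 380.80 / 303.78 = 1.254.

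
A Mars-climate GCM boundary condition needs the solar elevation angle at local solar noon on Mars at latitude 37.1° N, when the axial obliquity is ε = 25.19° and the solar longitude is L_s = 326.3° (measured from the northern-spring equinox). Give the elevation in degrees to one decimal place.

39.2°

Solar declination: sin δ = sin ε · sin L_s = sin 25.19° × sin 326.3° = -0.23615, so δ = -13.660°.
At local noon the hour angle is zero, so the zenith angle equals |ϕ − δ| = |+37.1° − (-13.660°)| = 50.760°.
Elevation = 90° − 50.760° = 39.2°.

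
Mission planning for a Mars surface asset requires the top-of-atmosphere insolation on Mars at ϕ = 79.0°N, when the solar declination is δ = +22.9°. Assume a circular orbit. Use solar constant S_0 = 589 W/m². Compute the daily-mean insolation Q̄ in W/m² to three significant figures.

cos h₀ = −tan(+79.0°) tan(+22.900°) = -2.1731 ≤ −1 ⇒ polar day, h₀ = π.
Bracket: h₀ sin ϕ sin δ + cos ϕ cos δ sin h₀ = 3.1416×0.98163×0.38912 + 0.19081×0.92119×0.00000 = 1.200003 + 0.000000 = 1.200003.
Q̄ = (S_0/π) × [bracket] = (589/π) × 1.200003 = 225.0 W/m².

Q̄ ≈ 225 W/m²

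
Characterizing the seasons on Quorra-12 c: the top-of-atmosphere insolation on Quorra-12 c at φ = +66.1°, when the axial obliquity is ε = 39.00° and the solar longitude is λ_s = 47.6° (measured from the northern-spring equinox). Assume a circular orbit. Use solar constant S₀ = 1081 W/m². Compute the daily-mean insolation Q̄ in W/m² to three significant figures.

Solar declination: sin δ = sin ε · sin λ_s = sin 39.00° × sin 47.6° = 0.46473, so δ = +27.692°.
cos H₀ = −tan(+66.1°) tan(+27.692°) = -1.1844 ≤ −1 ⇒ polar day, H₀ = π.
Bracket: H₀ sin φ sin δ + cos φ cos δ sin H₀ = 3.1416×0.91425×0.46473 + 0.40514×0.88546×0.00000 = 1.334801 + 0.000000 = 1.334801.
Q̄ = (S₀/π) × [bracket] = (1081/π) × 1.334801 = 459.3 W/m².

Q̄ ≈ 459 W/m²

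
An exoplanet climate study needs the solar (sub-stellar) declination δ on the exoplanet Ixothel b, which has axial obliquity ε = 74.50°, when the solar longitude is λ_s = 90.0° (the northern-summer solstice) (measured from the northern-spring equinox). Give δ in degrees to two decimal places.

sin δ = sin ε · sin λ_s = sin 74.50° × sin 90.0° = 0.963630.
δ = arcsin(0.963630) = +74.50°.

δ = +74.50°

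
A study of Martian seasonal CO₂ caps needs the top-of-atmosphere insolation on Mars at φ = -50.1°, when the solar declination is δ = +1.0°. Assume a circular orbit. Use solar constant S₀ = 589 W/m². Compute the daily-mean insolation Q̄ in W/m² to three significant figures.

cos H₀ = −tan(-50.1°) tan(+1.000°) = 0.0209, H₀ = 1.5499 rad.
Bracket: H₀ sin φ sin δ + cos φ cos δ sin H₀ = 1.5499×-0.76717×0.01745 + 0.64145×0.99985×0.99978 = -0.020749 + 0.641213 = 0.620464.
Q̄ = (S₀/π) × [bracket] = (589/π) × 0.620464 = 116.3 W/m².

Q̄ ≈ 116 W/m²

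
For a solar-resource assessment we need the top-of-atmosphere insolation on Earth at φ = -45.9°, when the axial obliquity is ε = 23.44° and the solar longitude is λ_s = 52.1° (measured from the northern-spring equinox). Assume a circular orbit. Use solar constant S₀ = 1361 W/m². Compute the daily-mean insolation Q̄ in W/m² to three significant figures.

Solar declination: sin δ = sin ε · sin λ_s = sin 23.44° × sin 52.1° = 0.31389, so δ = +18.294°.
cos H₀ = −tan(-45.9°) tan(+18.294°) = 0.3411, H₀ = 1.2227 rad.
Bracket: H₀ sin φ sin δ + cos φ cos δ sin H₀ = 1.2227×-0.71813×0.31389 + 0.69591×0.94946×0.94001 = -0.275613 + 0.621101 = 0.345488.
Q̄ = (S₀/π) × [bracket] = (1361/π) × 0.345488 = 149.7 W/m².

Q̄ ≈ 150 W/m²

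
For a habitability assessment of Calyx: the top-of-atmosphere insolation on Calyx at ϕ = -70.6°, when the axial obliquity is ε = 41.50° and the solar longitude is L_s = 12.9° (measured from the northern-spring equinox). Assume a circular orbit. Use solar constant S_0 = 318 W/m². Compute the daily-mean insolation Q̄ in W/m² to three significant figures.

Solar declination: sin δ = sin ε · sin L_s = sin 41.50° × sin 12.9° = 0.14793, so δ = +8.507°.
cos h₀ = −tan(-70.6°) tan(+8.507°) = 0.4247, h₀ = 1.1321 rad.
Bracket: h₀ sin ϕ sin δ + cos ϕ cos δ sin h₀ = 1.1321×-0.94322×0.14793 + 0.33216×0.98900×0.90531 = -0.157963 + 0.297400 = 0.139437.
Q̄ = (S_0/π) × [bracket] = (318/π) × 0.139437 = 14.11 W/m².

Q̄ ≈ 14.1 W/m²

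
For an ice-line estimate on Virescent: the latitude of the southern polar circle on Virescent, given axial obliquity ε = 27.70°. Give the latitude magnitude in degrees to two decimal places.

62.30°

The polar circle is the lowest latitude that experiences at least one full rotation of continuous darkness at the northern-summer solstice; it lies at |φ| = 90° − ε = 90° − 27.70° = 62.30°.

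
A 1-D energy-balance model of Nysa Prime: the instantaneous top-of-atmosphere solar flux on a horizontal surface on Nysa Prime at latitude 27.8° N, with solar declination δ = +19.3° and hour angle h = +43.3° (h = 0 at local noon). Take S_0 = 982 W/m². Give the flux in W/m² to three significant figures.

cos θ_z = sin ϕ sin δ + cos ϕ cos δ cos h = 0.154147 + 0.607594 = 0.761741.
Flux = S_0 · cos θ_z = 982 × 0.761741 = 748.0 W/m².

748 W/m²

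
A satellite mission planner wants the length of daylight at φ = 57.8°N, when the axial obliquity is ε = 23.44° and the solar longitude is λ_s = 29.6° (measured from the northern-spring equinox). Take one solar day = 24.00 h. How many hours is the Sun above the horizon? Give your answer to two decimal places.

14.47 h

Solar declination: sin δ = sin ε · sin λ_s = sin 23.44° × sin 29.6° = 0.19648, so δ = +11.331°.
cos H₀ = −tan φ · tan δ = −tan(+57.8°) × tan(+11.331°) = -0.3182, so H₀ = 1.8946 rad = 108.56°.
Daylight = 2H₀/(2π) × 24.00 h = (1.8946/π) × 24.00 = 14.47 h.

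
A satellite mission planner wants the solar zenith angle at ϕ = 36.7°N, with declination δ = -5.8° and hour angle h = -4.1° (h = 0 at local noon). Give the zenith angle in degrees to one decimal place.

θ_z = 42.7°

cos θ_z = sin ϕ sin δ + cos ϕ cos δ cos h = -0.060394 + 0.795630 = 0.735236.
θ_z = arccos(0.735236) = 42.7°.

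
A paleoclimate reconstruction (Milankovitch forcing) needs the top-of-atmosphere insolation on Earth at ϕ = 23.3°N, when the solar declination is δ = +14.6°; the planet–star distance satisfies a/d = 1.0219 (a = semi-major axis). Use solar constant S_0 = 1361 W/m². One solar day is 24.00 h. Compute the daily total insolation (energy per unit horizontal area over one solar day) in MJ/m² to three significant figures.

41.1 MJ/m²

cos h₀ = −tan(+23.3°) tan(+14.600°) = -0.1122, h₀ = 1.6832 rad.
Bracket: h₀ sin ϕ sin δ + cos ϕ cos δ sin h₀ = 1.6832×0.39555×0.25207 + 0.91845×0.96771×0.99369 = 0.167826 + 0.883185 = 1.051011.
Inverse-square distance factor (a/d)² = 1.0219² = 1.044280.
Q̄ = (S_0/π) × 1.044280 × [bracket] = (1361/π) × 1.044280 × 1.051011 = 475.48 W/m².
Daily total = Q̄ × 24.00 h × 3600 s/h = 475.48 × 24.00 × 3600 / 10⁶ = 41.08 MJ/m².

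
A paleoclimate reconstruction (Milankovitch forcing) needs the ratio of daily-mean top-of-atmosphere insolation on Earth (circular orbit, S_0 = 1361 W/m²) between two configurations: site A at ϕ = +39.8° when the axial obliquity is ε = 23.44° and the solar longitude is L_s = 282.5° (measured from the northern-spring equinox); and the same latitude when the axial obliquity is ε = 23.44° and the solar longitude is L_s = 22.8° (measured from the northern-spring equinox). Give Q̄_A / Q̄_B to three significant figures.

— Configuration A (ϕ=+39.8°):
Solar declination: sin δ = sin ε · sin L_s = sin 23.44° × sin 282.5° = -0.38836, so δ = -22.852°.
cos h₀ = −tan(+39.8°) tan(-22.852°) = 0.3511, h₀ = 1.2120 rad.
Bracket: h₀ sin ϕ sin δ + cos ϕ cos δ sin h₀ = 1.2120×0.64011×-0.38836 + 0.76828×0.92151×0.93633 = -0.301295 + 0.662901 = 0.361606.
Q̄ = (S_0/π) × [bracket] = (1361/π) × 0.361606 = 156.65 W/m².
— Configuration B (ϕ=+39.8°):
Solar declination: sin δ = sin ε · sin L_s = sin 23.44° × sin 22.8° = 0.15415, so δ = +8.867°.
cos h₀ = −tan(+39.8°) tan(+8.867°) = -0.1300, h₀ = 1.7012 rad.
Bracket: h₀ sin ϕ sin δ + cos ϕ cos δ sin h₀ = 1.7012×0.64011×0.15415 + 0.76828×0.98805×0.99152 = 0.167862 + 0.752662 = 0.920524.
Q̄ = (S_0/π) × [bracket] = (1361/π) × 0.920524 = 398.79 W/m².
Ratio Q̄_A / Q̄_B = 156.65 / 398.79 = 0.3928.

Q̄_A / Q̄_B ≈ 0.393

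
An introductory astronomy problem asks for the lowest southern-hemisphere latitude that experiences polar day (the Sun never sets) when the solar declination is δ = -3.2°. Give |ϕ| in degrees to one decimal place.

|ϕ| = 86.8°

Polar day requires cos h₀ = −tan ϕ tan δ ≤ −1, i.e. tan ϕ tan δ ≥ 1.
The boundary is |tan ϕ| · |tan δ| = 1, so |ϕ| = 90° − |δ| = 90° − 3.2° = 86.8° in the southern hemisphere.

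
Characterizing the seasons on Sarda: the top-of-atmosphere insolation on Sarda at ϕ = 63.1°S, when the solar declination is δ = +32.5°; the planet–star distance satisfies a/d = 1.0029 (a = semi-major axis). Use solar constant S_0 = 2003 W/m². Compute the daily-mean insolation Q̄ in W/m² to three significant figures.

cos h₀ = −tan(-63.1°) tan(+32.500°) = 1.2557 ≥ 1 ⇒ polar night, h₀ = 0 and Q̄ = 0.
Inverse-square distance factor (a/d)² = 1.0029² = 1.005808.

Q̄ ≈ 0.00 W/m²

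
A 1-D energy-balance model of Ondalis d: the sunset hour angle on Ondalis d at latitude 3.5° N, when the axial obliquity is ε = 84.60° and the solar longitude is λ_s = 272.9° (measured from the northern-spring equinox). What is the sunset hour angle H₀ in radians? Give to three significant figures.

H₀ = 0.965 rad

Solar declination: sin δ = sin ε · sin λ_s = sin 84.60° × sin 272.9° = -0.99429, so δ = -83.873°.
cos H₀ = −tan φ · tan δ = −tan(+3.5°) × tan(-83.873°) = 0.5697, so H₀ = 0.9646 rad = 55.27°.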